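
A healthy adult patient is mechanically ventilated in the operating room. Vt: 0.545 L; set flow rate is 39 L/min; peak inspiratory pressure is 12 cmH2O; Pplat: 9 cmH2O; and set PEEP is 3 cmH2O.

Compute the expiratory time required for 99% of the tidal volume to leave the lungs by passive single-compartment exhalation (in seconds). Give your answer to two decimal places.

Flow: 39 L/min ÷ 60 = 0.65 L/s.
R = (PIP − Pplat)/V̇ = (12 − 9) / 0.65 = 3.0/0.65 = 4.615 cmH2O·s/L.
C = Vt/(Pplat − PEEP) = 545.0 / (9 − 3) = 545.0/6.0 = 90.833 mL/cmH2O.
τ = R × C = 4.615 × 0.09083 L/cmH2O = 0.4192 s.
t = −τ·ln(1 − 0.99) = −0.4192·ln(0.01) = 1.93 s.

1.93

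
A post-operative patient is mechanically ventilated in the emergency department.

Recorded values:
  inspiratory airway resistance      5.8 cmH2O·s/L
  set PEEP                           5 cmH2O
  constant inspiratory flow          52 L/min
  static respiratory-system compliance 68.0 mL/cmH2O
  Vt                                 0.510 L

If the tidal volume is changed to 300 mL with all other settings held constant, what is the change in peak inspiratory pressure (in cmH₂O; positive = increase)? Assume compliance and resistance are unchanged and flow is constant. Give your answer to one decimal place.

PIP = Vt/C + R·V̇ + PEEP (constant-flow equation of motion).
Only the elastic term changes: ΔPIP = ΔVt / C = (300 − 510) / 68.0 = -3.088 cmH2O.

-3.1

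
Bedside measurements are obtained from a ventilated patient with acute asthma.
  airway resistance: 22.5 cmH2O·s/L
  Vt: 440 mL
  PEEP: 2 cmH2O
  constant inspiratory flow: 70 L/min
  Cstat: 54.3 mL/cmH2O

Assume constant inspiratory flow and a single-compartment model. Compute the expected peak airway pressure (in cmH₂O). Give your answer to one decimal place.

36.4

Flow: 70 L/min ÷ 60 = 1.1667 L/s.
Equation of motion (constant flow): PIP = Vt/C + R·V̇ + PEEP.
PIP = 440/54.3 + 22.5×1.1667 + 2 = 8.103 + 26.251 + 2 = 36.354 cmH2O.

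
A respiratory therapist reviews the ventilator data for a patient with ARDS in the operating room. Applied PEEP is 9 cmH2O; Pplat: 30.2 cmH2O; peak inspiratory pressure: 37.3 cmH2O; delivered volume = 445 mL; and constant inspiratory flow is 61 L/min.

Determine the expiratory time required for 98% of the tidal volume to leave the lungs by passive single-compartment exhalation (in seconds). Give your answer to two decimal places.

Flow: 61 L/min ÷ 60 = 1.0167 L/s.
R = (PIP − Pplat)/V̇ = (37.3 − 30.2) / 1.0167 = 7.1/1.0167 = 6.983 cmH2O·s/L.
C = Vt/(Pplat − PEEP) = 445.0 / (30.2 − 9) = 445.0/21.2 = 20.991 mL/cmH2O.
τ = R × C = 6.983 × 0.02099 L/cmH2O = 0.1466 s.
t = −τ·ln(1 − 0.98) = −0.1466·ln(0.02) = 0.5735 s.

0.57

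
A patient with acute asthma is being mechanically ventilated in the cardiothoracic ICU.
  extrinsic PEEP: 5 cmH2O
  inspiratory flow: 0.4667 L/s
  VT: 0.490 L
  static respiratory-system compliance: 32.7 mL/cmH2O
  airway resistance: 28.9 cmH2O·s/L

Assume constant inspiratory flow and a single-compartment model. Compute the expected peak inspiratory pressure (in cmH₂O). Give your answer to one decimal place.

Equation of motion (constant flow): PIP = Vt/C + R·V̇ + PEEP.
PIP = 490/32.7 + 28.9×0.4667 + 5 = 14.985 + 13.488 + 5 = 33.473 cmH2O.

33.5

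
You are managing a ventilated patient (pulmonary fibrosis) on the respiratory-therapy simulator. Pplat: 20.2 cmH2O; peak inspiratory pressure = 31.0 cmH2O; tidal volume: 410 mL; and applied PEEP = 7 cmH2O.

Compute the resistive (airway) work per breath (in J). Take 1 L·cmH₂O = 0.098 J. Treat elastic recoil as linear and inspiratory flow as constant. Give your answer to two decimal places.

0.43

With constant inspiratory flow the resistive pressure is constant at PIP − Pplat = 31.0 − 20.2 = 10.8 cmH2O, so resistive work = 10.8 × 0.410 = 4.428 L·cmH2O.
× 0.098 J/(L·cmH2O) → 0.4339 J.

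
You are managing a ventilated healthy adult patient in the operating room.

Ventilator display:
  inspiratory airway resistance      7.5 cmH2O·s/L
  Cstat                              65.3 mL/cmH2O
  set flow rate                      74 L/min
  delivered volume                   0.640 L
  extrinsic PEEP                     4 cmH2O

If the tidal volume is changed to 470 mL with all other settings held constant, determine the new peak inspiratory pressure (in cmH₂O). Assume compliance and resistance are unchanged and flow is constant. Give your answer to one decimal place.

20.4

Flow: 74 L/min ÷ 60 = 1.2333 L/s.
PIP = Vt/C + R·V̇ + PEEP (constant-flow equation of motion).
Only the elastic term changes: ΔPIP = ΔVt / C = (470 − 640) / 65.3 = -2.603 cmH2O.
Original PIP = 640/65.3 + 7.5×1.2333 + 4 = 23.051 cmH2O; new PIP = 23.051 + (-2.603) = 20.448 cmH2O.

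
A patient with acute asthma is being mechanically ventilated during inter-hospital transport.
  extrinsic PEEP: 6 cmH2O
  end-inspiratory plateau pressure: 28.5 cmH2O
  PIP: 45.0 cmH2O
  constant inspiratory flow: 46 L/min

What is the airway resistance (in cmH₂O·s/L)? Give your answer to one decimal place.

Flow: 46 L/min ÷ 60 = 0.7667 L/s.
Raw = (PIP − Pplat) / flow = (45.0 − 28.5) / 0.7667 = 16.5 / 0.7667 = 21.521 cmH2O·s/L.

21.5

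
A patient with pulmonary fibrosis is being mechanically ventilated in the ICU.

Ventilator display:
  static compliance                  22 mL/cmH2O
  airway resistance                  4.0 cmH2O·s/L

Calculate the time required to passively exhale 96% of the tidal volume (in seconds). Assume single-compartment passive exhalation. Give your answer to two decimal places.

τ = R × C = 4.0 × 22 mL/cmH2O = 4.0 × 0.022 L/cmH2O = 0.088 s.
Exhaled fraction f = 1 − e^(−t/τ) → t = −τ·ln(1 − f) = −0.088·ln(0.04) = 0.2833 s.

0.28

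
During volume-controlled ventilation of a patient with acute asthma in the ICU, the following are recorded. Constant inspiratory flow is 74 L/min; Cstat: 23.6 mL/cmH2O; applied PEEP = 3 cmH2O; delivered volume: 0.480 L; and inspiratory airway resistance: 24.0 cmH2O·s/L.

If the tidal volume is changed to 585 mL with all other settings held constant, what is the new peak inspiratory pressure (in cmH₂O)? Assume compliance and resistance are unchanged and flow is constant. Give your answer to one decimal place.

57.4

Flow: 74 L/min ÷ 60 = 1.2333 L/s.
PIP = Vt/C + R·V̇ + PEEP (constant-flow equation of motion).
Only the elastic term changes: ΔPIP = ΔVt / C = (585 − 480) / 23.6 = 4.449 cmH2O.
Original PIP = 480/23.6 + 24.0×1.2333 + 3 = 52.938 cmH2O; new PIP = 52.938 + (4.449) = 57.387 cmH2O.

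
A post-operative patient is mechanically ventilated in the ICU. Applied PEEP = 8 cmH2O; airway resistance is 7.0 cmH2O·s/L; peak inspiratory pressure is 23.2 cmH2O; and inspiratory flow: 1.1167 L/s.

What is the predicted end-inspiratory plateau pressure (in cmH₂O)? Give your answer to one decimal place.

Pplat = PIP − Raw × flow = 23.2 − 7.0 × 1.1167 = 23.2 − 7.817 = 15.383 cmH2O.

15.4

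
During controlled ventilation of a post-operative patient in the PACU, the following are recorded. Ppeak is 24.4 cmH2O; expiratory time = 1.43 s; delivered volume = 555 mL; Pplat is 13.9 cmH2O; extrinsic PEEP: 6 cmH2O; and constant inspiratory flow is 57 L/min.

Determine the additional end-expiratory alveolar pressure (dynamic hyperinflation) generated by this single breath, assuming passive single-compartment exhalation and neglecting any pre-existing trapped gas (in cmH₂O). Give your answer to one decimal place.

1.3

Flow: 57 L/min ÷ 60 = 0.95 L/s.
R = (PIP − Pplat)/V̇ = (24.4 − 13.9) / 0.95 = 10.5/0.95 = 11.053 cmH2O·s/L.
C = Vt/(Pplat − PEEP) = 555.0 / (13.9 − 6) = 555.0/7.9 = 70.253 mL/cmH2O.
τ = R × C = 11.053 × 0.07025 L/cmH2O = 0.7765 s.
Fraction remaining = e^(−Te/τ) = e^(−1.43/0.7765) = 0.1586; trapped volume = 555.0 × 0.1586 = 88.023 mL.
Additional alveolar pressure from trapping ≈ V_trapped / C = 88.023 / 70.253 = 1.253 cmH2O.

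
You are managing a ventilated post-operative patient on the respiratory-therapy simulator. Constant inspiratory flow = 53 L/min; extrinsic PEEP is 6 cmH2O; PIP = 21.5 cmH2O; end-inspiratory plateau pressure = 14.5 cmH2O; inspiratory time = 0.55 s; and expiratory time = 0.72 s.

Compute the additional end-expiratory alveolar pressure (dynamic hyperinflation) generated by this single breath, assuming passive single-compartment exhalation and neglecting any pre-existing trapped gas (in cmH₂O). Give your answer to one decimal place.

Flow: 53 L/min ÷ 60 = 0.8833 L/s.
Vt = flow × Ti = 0.8833 L/s × 0.55 s × 1000 mL/L = 485.82 mL.
R = (PIP − Pplat)/V̇ = (21.5 − 14.5) / 0.8833 = 7.0/0.8833 = 7.925 cmH2O·s/L.
C = Vt/(Pplat − PEEP) = 485.82 / (14.5 − 6) = 485.82/8.5 = 57.155 mL/cmH2O.
τ = R × C = 7.925 × 0.05716 L/cmH2O = 0.453 s.
Fraction remaining = e^(−Te/τ) = e^(−0.72/0.453) = 0.204; trapped volume = 485.82 × 0.204 = 99.107 mL.
Additional alveolar pressure from trapping ≈ V_trapped / C = 99.107 / 57.155 = 1.734 cmH2O.

1.7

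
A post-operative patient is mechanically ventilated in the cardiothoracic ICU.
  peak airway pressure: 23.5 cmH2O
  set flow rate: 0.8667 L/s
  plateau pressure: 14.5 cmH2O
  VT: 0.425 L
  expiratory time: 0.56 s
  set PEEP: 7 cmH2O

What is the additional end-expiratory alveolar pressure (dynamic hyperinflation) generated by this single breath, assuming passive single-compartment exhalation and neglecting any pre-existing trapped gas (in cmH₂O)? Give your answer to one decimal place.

2.9

R = (PIP − Pplat)/V̇ = (23.5 − 14.5) / 0.8667 = 9.0/0.8667 = 10.384 cmH2O·s/L.
C = Vt/(Pplat − PEEP) = 425.0 / (14.5 − 7) = 425.0/7.5 = 56.667 mL/cmH2O.
τ = R × C = 10.384 × 0.05667 L/cmH2O = 0.5885 s.
Fraction remaining = e^(−Te/τ) = e^(−0.56/0.5885) = 0.3861; trapped volume = 425.0 × 0.3861 = 164.09 mL.
Additional alveolar pressure from trapping ≈ V_trapped / C = 164.09 / 56.667 = 2.896 cmH2O.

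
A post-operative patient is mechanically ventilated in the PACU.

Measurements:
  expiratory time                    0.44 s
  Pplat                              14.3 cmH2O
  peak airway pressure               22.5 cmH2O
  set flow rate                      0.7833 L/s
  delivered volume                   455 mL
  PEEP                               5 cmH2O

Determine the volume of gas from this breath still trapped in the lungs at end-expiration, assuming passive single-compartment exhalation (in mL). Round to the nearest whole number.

193

R = (PIP − Pplat)/V̇ = (22.5 − 14.3) / 0.7833 = 8.2/0.7833 = 10.469 cmH2O·s/L.
C = Vt/(Pplat − PEEP) = 455.0 / (14.3 − 5) = 455.0/9.3 = 48.925 mL/cmH2O.
τ = R × C = 10.469 × 0.04893 L/cmH2O = 0.5122 s.
Fraction remaining = e^(−Te/τ) = e^(−0.44/0.5122) = 0.4236.
Trapped volume = 455.0 × 0.4236 = 192.74 mL.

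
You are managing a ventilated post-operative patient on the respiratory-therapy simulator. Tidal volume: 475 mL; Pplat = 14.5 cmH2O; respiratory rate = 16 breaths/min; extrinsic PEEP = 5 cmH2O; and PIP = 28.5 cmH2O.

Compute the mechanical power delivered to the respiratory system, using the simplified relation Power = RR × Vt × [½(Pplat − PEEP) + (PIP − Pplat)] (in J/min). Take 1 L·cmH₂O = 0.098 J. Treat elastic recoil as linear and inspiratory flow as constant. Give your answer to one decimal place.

Per-breath work = Vt × [½(Pplat−PEEP) + (PIP−Pplat)] = 0.475 × [0.5×9.5 + 14.0] = 0.475 × 18.75 = 8.906 L·cmH2O.
Power = 16 × 8.906 = 142.5 L·cmH2O/min.
× 0.098 J/(L·cmH2O) → 13.965 J/min.

14.0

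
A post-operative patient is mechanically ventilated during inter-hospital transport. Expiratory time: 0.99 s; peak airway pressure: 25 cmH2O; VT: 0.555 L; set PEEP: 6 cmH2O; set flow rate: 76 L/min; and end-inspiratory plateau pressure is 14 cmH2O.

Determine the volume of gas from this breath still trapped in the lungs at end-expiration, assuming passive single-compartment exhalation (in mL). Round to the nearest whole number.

107

Flow: 76 L/min ÷ 60 = 1.2667 L/s.
R = (PIP − Pplat)/V̇ = (25 − 14) / 1.2667 = 11.0/1.2667 = 8.684 cmH2O·s/L.
C = Vt/(Pplat − PEEP) = 555.0 / (14 − 6) = 555.0/8.0 = 69.375 mL/cmH2O.
τ = R × C = 8.684 × 0.06938 L/cmH2O = 0.6025 s.
Fraction remaining = e^(−Te/τ) = e^(−0.99/0.6025) = 0.1934.
Trapped volume = 555.0 × 0.1934 = 107.34 mL.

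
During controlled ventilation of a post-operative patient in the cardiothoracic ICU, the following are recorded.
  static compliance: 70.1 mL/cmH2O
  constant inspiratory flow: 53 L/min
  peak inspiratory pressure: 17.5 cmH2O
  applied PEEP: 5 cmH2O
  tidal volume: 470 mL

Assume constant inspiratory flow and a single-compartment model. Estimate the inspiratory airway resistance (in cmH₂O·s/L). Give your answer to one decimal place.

6.6

Flow: 53 L/min ÷ 60 = 0.8833 L/s.
Equation of motion (constant flow): PIP = Vt/C + R·V̇ + PEEP.
R·V̇ = PIP − Vt/C − PEEP = 17.5 − 470/70.1 − 5 = 17.5 − 6.705 − 5 = 5.795 cmH2O.
R = 5.795 / 0.8833 = 6.561 cmH2O·s/L.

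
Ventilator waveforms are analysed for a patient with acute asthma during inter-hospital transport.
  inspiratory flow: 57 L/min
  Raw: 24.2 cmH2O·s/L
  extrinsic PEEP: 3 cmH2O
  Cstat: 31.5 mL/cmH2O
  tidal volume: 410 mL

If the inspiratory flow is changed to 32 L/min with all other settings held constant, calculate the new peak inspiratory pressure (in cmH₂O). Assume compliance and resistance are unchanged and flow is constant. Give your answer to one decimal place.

28.9

Flow: 57 L/min ÷ 60 = 0.95 L/s.
New flow: 32 L/min ÷ 60 = 0.5333 L/s.
PIP = Vt/C + R·V̇ + PEEP (constant-flow equation of motion).
Only the resistive term changes: ΔPIP = R × ΔV̇ = 24.2 × (0.5333 − 0.95) = 24.2 × -0.4167 = -10.084 cmH2O.
Original PIP = 410/31.5 + 24.2×0.95 + 3 = 39.006 cmH2O; new PIP = 39.006 + (-10.084) = 28.922 cmH2O.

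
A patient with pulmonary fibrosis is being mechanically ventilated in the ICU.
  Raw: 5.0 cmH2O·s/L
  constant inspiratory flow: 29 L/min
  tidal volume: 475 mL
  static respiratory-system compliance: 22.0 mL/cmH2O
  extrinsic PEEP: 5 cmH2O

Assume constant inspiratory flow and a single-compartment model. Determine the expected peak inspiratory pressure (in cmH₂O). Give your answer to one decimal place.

29.0

Flow: 29 L/min ÷ 60 = 0.4833 L/s.
Equation of motion (constant flow): PIP = Vt/C + R·V̇ + PEEP.
PIP = 475/22.0 + 5.0×0.4833 + 5 = 21.591 + 2.417 + 5 = 29.008 cmH2O.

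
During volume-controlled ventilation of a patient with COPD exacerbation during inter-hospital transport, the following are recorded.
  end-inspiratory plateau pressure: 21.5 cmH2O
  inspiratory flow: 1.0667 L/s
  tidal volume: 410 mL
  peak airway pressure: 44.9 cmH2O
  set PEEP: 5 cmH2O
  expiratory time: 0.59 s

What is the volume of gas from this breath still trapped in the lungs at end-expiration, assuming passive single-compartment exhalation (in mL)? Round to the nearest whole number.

R = (PIP − Pplat)/V̇ = (44.9 − 21.5) / 1.0667 = 23.4/1.0667 = 21.937 cmH2O·s/L.
C = Vt/(Pplat − PEEP) = 410.0 / (21.5 − 5) = 410.0/16.5 = 24.848 mL/cmH2O.
τ = R × C = 21.937 × 0.02485 L/cmH2O = 0.5451 s.
Fraction remaining = e^(−Te/τ) = e^(−0.59/0.5451) = 0.3388.
Trapped volume = 410.0 × 0.3388 = 138.91 mL.

139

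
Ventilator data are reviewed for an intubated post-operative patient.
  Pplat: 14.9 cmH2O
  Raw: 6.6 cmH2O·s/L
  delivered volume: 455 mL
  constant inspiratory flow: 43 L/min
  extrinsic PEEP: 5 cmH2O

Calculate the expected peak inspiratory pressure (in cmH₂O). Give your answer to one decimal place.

19.6

Flow: 43 L/min ÷ 60 = 0.7167 L/s.
PIP = Pplat + Raw × flow = 14.9 + 6.6 × 0.7167 = 14.9 + 4.73 = 19.63 cmH2O.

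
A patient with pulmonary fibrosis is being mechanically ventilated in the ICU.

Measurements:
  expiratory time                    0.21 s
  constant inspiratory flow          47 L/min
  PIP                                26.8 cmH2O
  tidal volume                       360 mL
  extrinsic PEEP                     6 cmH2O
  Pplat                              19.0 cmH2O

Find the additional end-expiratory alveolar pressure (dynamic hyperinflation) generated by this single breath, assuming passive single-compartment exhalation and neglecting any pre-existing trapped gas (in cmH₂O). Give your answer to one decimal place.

6.1

Flow: 47 L/min ÷ 60 = 0.7833 L/s.
R = (PIP − Pplat)/V̇ = (26.8 − 19.0) / 0.7833 = 7.8/0.7833 = 9.958 cmH2O·s/L.
C = Vt/(Pplat − PEEP) = 360.0 / (19.0 − 6) = 360.0/13.0 = 27.692 mL/cmH2O.
τ = R × C = 9.958 × 0.02769 L/cmH2O = 0.2757 s.
Fraction remaining = e^(−Te/τ) = e^(−0.21/0.2757) = 0.4669; trapped volume = 360.0 × 0.4669 = 168.08 mL.
Additional alveolar pressure from trapping ≈ V_trapped / C = 168.08 / 27.692 = 6.07 cmH2O.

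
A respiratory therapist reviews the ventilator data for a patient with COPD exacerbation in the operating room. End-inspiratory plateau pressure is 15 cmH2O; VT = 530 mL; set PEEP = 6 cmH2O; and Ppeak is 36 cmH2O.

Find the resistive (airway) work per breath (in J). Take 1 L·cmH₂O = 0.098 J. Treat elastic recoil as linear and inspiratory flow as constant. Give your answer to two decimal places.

With constant inspiratory flow the resistive pressure is constant at PIP − Pplat = 36 − 15 = 21.0 cmH2O, so resistive work = 21.0 × 0.530 = 11.13 L·cmH2O.
× 0.098 J/(L·cmH2O) → 1.091 J.

1.09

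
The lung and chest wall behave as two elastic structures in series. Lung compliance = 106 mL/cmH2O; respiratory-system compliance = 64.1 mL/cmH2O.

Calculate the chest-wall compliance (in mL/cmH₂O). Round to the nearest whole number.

162

1/Ccw = 1/Crs − 1/CL.
1/Ccw = 1/64.1 − 1/106 = 0.006167.
Ccw = 162.15 mL/cmH2O.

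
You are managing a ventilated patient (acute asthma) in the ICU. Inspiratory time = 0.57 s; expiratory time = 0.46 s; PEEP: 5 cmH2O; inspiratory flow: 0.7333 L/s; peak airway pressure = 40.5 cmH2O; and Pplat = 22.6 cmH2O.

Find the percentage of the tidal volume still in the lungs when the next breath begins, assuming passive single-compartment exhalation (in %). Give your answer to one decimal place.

Vt = flow × Ti = 0.7333 L/s × 0.57 s × 1000 mL/L = 417.98 mL.
R = (PIP − Pplat)/V̇ = (40.5 − 22.6) / 0.7333 = 17.9/0.7333 = 24.41 cmH2O·s/L.
C = Vt/(Pplat − PEEP) = 417.98 / (22.6 − 5) = 417.98/17.6 = 23.749 mL/cmH2O.
τ = R × C = 24.41 × 0.02375 L/cmH2O = 0.5797 s.
Fraction remaining at end-expiration = e^(−Te/τ) = e^(−0.46/0.5797) = 0.4523 → 45.23%.

45.2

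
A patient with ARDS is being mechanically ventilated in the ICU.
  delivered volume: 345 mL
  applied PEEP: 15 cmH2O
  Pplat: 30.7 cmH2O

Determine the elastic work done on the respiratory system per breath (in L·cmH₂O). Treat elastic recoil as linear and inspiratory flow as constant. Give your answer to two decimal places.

Elastic work ≈ ½ × (Pplat − PEEP) × Vt = 0.5 × (30.7 − 15) × 0.345 L = 0.5 × 15.7 × 0.345 = 2.708 L·cmH2O.

2.71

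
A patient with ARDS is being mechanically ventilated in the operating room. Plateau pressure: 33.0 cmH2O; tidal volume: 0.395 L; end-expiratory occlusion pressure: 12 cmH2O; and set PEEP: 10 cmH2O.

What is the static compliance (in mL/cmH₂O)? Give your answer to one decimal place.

18.8

End-expiratory occlusion gives total PEEP = 12 cmH2O (intrinsic PEEP = 12 − 10 = 2). Use total PEEP for the elastic gradient.
Cstat = Vt / (Pplat − PEEPtotal) = 395 / (33.0 − 12) = 395 / 21.0 = 18.81 mL/cmH2O.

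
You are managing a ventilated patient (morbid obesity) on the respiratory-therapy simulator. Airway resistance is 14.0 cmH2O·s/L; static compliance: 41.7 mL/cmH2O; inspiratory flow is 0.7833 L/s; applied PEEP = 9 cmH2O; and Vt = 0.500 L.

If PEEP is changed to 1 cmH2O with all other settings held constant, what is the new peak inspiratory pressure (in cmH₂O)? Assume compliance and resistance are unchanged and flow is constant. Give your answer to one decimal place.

PIP = Vt/C + R·V̇ + PEEP (constant-flow equation of motion).
Only the baseline term changes: ΔPIP = ΔPEEP = 1 − 9 = -8.0 cmH2O.
Original PIP = 500/41.7 + 14.0×0.7833 + 9 = 31.957 cmH2O; new PIP = 31.957 + (-8.0) = 23.957 cmH2O.

24.0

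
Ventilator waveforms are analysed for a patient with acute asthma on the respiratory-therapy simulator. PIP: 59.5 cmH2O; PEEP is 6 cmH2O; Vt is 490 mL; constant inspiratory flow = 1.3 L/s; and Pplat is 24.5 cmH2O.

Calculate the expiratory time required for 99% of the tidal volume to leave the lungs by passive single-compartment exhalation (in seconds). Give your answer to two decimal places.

R = (PIP − Pplat)/V̇ = (59.5 − 24.5) / 1.3 = 35.0/1.3 = 26.923 cmH2O·s/L.
C = Vt/(Pplat − PEEP) = 490.0 / (24.5 − 6) = 490.0/18.5 = 26.486 mL/cmH2O.
τ = R × C = 26.923 × 0.02649 L/cmH2O = 0.7132 s.
t = −τ·ln(1 − 0.99) = −0.7132·ln(0.01) = 3.284 s.

3.28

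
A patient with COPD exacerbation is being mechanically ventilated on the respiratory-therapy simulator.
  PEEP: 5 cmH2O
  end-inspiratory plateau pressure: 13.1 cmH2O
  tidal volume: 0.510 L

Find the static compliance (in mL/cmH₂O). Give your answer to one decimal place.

Cstat = Vt / (Pplat − PEEP) = 510 / (13.1 − 5) = 510 / 8.1 = 62.963 mL/cmH2O.

63.0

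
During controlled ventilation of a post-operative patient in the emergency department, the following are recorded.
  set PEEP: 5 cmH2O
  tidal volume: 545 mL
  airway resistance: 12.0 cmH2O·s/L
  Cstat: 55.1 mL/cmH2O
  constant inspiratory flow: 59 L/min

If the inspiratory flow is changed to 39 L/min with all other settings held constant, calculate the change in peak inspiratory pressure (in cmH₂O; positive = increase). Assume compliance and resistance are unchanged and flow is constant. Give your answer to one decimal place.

Flow: 59 L/min ÷ 60 = 0.9833 L/s.
New flow: 39 L/min ÷ 60 = 0.65 L/s.
PIP = Vt/C + R·V̇ + PEEP (constant-flow equation of motion).
Only the resistive term changes: ΔPIP = R × ΔV̇ = 12.0 × (0.65 − 0.9833) = 12.0 × -0.3333 = -4.0 cmH2O.

-4.0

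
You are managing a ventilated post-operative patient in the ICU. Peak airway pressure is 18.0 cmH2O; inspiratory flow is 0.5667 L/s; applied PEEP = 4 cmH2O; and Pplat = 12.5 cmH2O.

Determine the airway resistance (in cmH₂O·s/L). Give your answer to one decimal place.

Raw = (PIP − Pplat) / flow = (18.0 − 12.5) / 0.5667 = 5.5 / 0.5667 = 9.705 cmH2O·s/L.

9.7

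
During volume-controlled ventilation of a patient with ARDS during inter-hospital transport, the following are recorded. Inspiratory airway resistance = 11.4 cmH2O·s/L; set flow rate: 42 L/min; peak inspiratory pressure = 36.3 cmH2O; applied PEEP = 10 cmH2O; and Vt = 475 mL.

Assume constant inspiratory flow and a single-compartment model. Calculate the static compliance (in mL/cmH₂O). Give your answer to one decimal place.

Flow: 42 L/min ÷ 60 = 0.7 L/s.
Equation of motion (constant flow): PIP = Vt/C + R·V̇ + PEEP.
Vt/C = PIP − R·V̇ − PEEP = 36.3 − 11.4×0.7 − 10 = 36.3 − 7.98 − 10 = 18.32 cmH2O.
C = Vt / 18.32 = 475 / 18.32 = 25.928 mL/cmH2O.

25.9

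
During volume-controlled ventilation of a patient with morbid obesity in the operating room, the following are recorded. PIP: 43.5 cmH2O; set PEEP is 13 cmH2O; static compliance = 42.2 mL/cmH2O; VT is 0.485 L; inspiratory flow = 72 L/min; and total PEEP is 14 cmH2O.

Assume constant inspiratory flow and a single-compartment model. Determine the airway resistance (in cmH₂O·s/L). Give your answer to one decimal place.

Flow: 72 L/min ÷ 60 = 1.2 L/s.
Total PEEP = 14 cmH2O (set 13 + intrinsic 1); this is the baseline alveolar pressure.
Equation of motion (constant flow): PIP = Vt/C + R·V̇ + PEEP.
R·V̇ = PIP − Vt/C − PEEP = 43.5 − 485/42.2 − 14 = 43.5 − 11.493 − 14 = 18.007 cmH2O.
R = 18.007 / 1.2 = 15.006 cmH2O·s/L.

15.0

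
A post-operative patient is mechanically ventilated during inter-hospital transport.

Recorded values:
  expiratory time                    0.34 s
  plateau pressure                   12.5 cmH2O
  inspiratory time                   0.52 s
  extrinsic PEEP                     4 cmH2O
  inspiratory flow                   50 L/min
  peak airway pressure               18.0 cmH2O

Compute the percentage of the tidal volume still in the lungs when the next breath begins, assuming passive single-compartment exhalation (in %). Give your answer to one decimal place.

36.4

Flow: 50 L/min ÷ 60 = 0.8333 L/s.
Vt = flow × Ti = 0.8333 L/s × 0.52 s × 1000 mL/L = 433.32 mL.
R = (PIP − Pplat)/V̇ = (18.0 − 12.5) / 0.8333 = 5.5/0.8333 = 6.6 cmH2O·s/L.
C = Vt/(Pplat − PEEP) = 433.32 / (12.5 − 4) = 433.32/8.5 = 50.979 mL/cmH2O.
τ = R × C = 6.6 × 0.05098 L/cmH2O = 0.3365 s.
Fraction remaining at end-expiration = e^(−Te/τ) = e^(−0.34/0.3365) = 0.3641 → 36.41%.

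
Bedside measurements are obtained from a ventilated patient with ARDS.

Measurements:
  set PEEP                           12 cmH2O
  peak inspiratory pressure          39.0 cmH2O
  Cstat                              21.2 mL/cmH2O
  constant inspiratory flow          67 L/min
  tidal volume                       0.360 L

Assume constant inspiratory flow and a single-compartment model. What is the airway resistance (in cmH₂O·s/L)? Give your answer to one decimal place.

Flow: 67 L/min ÷ 60 = 1.1167 L/s.
Equation of motion (constant flow): PIP = Vt/C + R·V̇ + PEEP.
R·V̇ = PIP − Vt/C − PEEP = 39.0 − 360/21.2 − 12 = 39.0 − 16.981 − 12 = 10.019 cmH2O.
R = 10.019 / 1.1167 = 8.972 cmH2O·s/L.

9.0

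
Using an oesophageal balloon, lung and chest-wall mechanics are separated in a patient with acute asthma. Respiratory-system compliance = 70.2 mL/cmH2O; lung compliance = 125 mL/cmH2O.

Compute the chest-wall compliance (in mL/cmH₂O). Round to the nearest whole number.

160

1/Ccw = 1/Crs − 1/CL.
1/Ccw = 1/70.2 − 1/125 = 0.006245.
Ccw = 160.13 mL/cmH2O.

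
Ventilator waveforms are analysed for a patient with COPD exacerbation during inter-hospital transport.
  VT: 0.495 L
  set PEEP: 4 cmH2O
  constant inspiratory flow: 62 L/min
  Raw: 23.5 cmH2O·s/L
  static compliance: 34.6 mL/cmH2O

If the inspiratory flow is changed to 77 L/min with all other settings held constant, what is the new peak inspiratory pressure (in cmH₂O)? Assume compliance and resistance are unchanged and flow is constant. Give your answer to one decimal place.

48.5

Flow: 62 L/min ÷ 60 = 1.0333 L/s.
New flow: 77 L/min ÷ 60 = 1.2833 L/s.
PIP = Vt/C + R·V̇ + PEEP (constant-flow equation of motion).
Only the resistive term changes: ΔPIP = R × ΔV̇ = 23.5 × (1.2833 − 1.0333) = 23.5 × 0.25 = 5.875 cmH2O.
Original PIP = 495/34.6 + 23.5×1.0333 + 4 = 42.589 cmH2O; new PIP = 42.589 + (5.875) = 48.464 cmH2O.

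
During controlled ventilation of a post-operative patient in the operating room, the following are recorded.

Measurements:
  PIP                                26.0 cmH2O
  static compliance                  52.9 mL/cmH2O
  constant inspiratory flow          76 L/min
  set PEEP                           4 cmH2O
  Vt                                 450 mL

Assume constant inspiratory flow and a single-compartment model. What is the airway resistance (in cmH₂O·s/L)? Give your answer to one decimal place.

Flow: 76 L/min ÷ 60 = 1.2667 L/s.
Equation of motion (constant flow): PIP = Vt/C + R·V̇ + PEEP.
R·V̇ = PIP − Vt/C − PEEP = 26.0 − 450/52.9 − 4 = 26.0 − 8.507 − 4 = 13.493 cmH2O.
R = 13.493 / 1.2667 = 10.652 cmH2O·s/L.

10.7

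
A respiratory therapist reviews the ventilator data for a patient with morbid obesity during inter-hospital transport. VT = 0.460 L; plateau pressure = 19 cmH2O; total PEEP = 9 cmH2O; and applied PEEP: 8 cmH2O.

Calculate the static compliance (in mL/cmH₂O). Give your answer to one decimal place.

46.0

End-expiratory occlusion gives total PEEP = 9 cmH2O (intrinsic PEEP = 9 − 8 = 1). Use total PEEP for the elastic gradient.
Cstat = Vt / (Pplat − PEEPtotal) = 460 / (19 − 9) = 460 / 10.0 = 46.0 mL/cmH2O.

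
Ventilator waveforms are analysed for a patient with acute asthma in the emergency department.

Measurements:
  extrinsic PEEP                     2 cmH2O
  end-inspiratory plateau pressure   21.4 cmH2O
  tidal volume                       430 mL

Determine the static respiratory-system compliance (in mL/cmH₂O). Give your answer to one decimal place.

22.2

Cstat = Vt / (Pplat − PEEP) = 430 / (21.4 − 2) = 430 / 19.4 = 22.165 mL/cmH2O.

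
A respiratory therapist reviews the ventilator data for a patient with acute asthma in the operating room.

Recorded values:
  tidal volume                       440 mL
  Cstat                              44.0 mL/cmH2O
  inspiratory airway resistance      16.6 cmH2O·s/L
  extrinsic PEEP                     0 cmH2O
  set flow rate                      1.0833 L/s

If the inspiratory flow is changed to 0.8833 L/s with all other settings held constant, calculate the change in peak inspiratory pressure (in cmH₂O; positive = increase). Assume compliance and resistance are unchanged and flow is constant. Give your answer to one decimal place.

-3.3

PIP = Vt/C + R·V̇ + PEEP (constant-flow equation of motion).
Only the resistive term changes: ΔPIP = R × ΔV̇ = 16.6 × (0.8833 − 1.0833) = 16.6 × -0.2 = -3.32 cmH2O.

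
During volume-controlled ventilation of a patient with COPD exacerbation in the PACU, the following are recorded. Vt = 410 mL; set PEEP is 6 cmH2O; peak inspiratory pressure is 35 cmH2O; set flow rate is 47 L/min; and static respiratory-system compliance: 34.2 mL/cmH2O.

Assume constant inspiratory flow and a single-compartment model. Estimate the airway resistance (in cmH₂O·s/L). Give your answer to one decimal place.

21.7

Flow: 47 L/min ÷ 60 = 0.7833 L/s.
Equation of motion (constant flow): PIP = Vt/C + R·V̇ + PEEP.
R·V̇ = PIP − Vt/C − PEEP = 35 − 410/34.2 − 6 = 35 − 11.988 − 6 = 17.012 cmH2O.
R = 17.012 / 0.7833 = 21.718 cmH2O·s/L.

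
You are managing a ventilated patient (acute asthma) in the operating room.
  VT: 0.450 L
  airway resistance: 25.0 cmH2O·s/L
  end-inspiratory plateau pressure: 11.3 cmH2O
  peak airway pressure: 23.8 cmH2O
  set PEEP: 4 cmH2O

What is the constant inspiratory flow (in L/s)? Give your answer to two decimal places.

flow = (PIP − Pplat) / Raw = 12.5 / 25.0 = 0.5 L/s.

0.50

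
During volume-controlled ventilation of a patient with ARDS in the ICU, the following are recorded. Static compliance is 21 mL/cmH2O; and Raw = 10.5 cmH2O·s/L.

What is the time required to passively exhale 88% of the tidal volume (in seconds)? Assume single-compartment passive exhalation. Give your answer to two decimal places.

0.47

τ = R × C = 10.5 × 21 mL/cmH2O = 10.5 × 0.021 L/cmH2O = 0.2205 s.
Exhaled fraction f = 1 − e^(−t/τ) → t = −τ·ln(1 − f) = −0.2205·ln(0.12) = 0.4675 s.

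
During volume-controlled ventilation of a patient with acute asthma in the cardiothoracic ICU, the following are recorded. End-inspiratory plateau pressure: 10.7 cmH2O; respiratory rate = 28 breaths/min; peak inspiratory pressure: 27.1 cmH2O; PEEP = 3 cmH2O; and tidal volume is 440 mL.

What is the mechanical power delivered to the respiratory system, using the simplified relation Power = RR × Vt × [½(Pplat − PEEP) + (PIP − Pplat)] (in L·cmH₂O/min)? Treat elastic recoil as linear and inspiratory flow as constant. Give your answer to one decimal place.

249.5

Per-breath work = Vt × [½(Pplat−PEEP) + (PIP−Pplat)] = 0.440 × [0.5×7.7 + 16.4] = 0.440 × 20.25 = 8.91 L·cmH2O.
Power = 28 × 8.91 = 249.48 L·cmH2O/min.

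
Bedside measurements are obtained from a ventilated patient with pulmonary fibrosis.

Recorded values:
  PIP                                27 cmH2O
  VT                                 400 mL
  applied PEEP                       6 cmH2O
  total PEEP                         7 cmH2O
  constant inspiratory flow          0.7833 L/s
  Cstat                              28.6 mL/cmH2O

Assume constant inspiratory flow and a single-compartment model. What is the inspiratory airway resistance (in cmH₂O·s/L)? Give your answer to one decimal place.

Total PEEP = 7 cmH2O (set 6 + intrinsic 1); this is the baseline alveolar pressure.
Equation of motion (constant flow): PIP = Vt/C + R·V̇ + PEEP.
R·V̇ = PIP − Vt/C − PEEP = 27 − 400/28.6 − 7 = 27 − 13.986 − 7 = 6.014 cmH2O.
R = 6.014 / 0.7833 = 7.678 cmH2O·s/L.

7.7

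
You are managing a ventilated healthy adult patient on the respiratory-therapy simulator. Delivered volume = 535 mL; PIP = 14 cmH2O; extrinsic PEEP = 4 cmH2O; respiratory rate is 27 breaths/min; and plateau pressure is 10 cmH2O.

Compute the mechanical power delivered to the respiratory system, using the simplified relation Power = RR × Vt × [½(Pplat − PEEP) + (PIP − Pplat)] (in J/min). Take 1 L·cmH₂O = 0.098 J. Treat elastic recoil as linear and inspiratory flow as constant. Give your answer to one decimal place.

9.9

Per-breath work = Vt × [½(Pplat−PEEP) + (PIP−Pplat)] = 0.535 × [0.5×6.0 + 4.0] = 0.535 × 7.0 = 3.745 L·cmH2O.
Power = 27 × 3.745 = 101.12 L·cmH2O/min.
× 0.098 J/(L·cmH2O) → 9.91 J/min.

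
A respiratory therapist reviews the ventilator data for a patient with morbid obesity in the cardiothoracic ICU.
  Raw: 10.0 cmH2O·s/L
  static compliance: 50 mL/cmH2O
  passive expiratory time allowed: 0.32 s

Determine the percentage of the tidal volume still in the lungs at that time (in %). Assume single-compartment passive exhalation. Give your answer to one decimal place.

52.7

τ = R × C = 10.0 × 50 mL/cmH2O = 10.0 × 0.050 L/cmH2O = 0.5 s.
Passive exhalation: V(t)/V₀ = e^(−t/τ) = e^(−0.32/0.5) = 0.5273.
Fraction remaining = 0.5273 → 52.73%.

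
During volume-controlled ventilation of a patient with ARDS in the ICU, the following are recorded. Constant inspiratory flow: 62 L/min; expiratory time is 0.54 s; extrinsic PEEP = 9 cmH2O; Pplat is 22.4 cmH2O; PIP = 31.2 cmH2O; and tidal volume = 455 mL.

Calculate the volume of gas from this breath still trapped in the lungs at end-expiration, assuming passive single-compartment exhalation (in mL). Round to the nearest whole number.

Flow: 62 L/min ÷ 60 = 1.0333 L/s.
R = (PIP − Pplat)/V̇ = (31.2 − 22.4) / 1.0333 = 8.8/1.0333 = 8.516 cmH2O·s/L.
C = Vt/(Pplat − PEEP) = 455.0 / (22.4 − 9) = 455.0/13.4 = 33.955 mL/cmH2O.
τ = R × C = 8.516 × 0.03396 L/cmH2O = 0.2892 s.
Fraction remaining = e^(−Te/τ) = e^(−0.54/0.2892) = 0.1546.
Trapped volume = 455.0 × 0.1546 = 70.343 mL.

70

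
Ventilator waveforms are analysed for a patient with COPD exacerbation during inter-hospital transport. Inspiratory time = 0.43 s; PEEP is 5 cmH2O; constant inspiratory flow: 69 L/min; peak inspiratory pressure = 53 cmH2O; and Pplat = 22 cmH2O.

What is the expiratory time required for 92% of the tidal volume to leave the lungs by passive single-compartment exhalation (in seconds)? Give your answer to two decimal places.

Flow: 69 L/min ÷ 60 = 1.15 L/s.
Vt = flow × Ti = 1.15 L/s × 0.43 s × 1000 mL/L = 494.5 mL.
R = (PIP − Pplat)/V̇ = (53 − 22) / 1.15 = 31.0/1.15 = 26.957 cmH2O·s/L.
C = Vt/(Pplat − PEEP) = 494.5 / (22 − 5) = 494.5/17.0 = 29.088 mL/cmH2O.
τ = R × C = 26.957 × 0.02909 L/cmH2O = 0.7842 s.
t = −τ·ln(1 − 0.92) = −0.7842·ln(0.08) = 1.981 s.

1.98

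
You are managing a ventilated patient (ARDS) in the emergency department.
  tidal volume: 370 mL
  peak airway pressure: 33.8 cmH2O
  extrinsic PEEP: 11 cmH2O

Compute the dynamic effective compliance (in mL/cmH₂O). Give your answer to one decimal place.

Dynamic compliance = Vt / (PIP − PEEP) = 370 / (33.8 − 11) = 370 / 22.8 = 16.228 mL/cmH2O.

16.2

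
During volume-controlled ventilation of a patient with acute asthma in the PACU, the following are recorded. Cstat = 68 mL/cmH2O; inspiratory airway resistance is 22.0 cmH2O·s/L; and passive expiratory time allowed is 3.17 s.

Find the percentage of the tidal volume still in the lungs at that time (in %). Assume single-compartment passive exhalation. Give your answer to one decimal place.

τ = R × C = 22.0 × 68 mL/cmH2O = 22.0 × 0.068 L/cmH2O = 1.496 s.
Passive exhalation: V(t)/V₀ = e^(−t/τ) = e^(−3.17/1.496) = 0.1202.
Fraction remaining = 0.1202 → 12.02%.

12.0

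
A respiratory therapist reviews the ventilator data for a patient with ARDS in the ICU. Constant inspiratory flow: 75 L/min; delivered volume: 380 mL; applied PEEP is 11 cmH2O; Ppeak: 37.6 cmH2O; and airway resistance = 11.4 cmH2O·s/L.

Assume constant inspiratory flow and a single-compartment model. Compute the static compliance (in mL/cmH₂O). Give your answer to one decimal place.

30.8

Flow: 75 L/min ÷ 60 = 1.25 L/s.
Equation of motion (constant flow): PIP = Vt/C + R·V̇ + PEEP.
Vt/C = PIP − R·V̇ − PEEP = 37.6 − 11.4×1.25 − 11 = 37.6 − 14.25 − 11 = 12.35 cmH2O.
C = Vt / 12.35 = 380 / 12.35 = 30.769 mL/cmH2O.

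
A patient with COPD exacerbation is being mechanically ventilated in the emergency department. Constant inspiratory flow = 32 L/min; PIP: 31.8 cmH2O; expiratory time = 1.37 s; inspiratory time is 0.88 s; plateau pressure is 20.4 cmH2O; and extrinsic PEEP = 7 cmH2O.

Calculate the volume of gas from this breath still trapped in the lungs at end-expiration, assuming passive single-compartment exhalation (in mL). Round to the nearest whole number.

75

Flow: 32 L/min ÷ 60 = 0.5333 L/s.
Vt = flow × Ti = 0.5333 L/s × 0.88 s × 1000 mL/L = 469.3 mL.
R = (PIP − Pplat)/V̇ = (31.8 − 20.4) / 0.5333 = 11.4/0.5333 = 21.376 cmH2O·s/L.
C = Vt/(Pplat − PEEP) = 469.3 / (20.4 − 7) = 469.3/13.4 = 35.022 mL/cmH2O.
τ = R × C = 21.376 × 0.03502 L/cmH2O = 0.7486 s.
Fraction remaining = e^(−Te/τ) = e^(−1.37/0.7486) = 0.1604.
Trapped volume = 469.3 × 0.1604 = 75.276 mL.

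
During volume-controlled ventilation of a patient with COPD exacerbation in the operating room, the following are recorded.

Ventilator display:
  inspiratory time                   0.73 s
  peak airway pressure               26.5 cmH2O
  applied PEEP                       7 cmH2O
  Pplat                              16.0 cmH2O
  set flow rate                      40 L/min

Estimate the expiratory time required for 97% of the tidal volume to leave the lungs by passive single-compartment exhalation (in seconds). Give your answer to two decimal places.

2.99

Flow: 40 L/min ÷ 60 = 0.6667 L/s.
Vt = flow × Ti = 0.6667 L/s × 0.73 s × 1000 mL/L = 486.69 mL.
R = (PIP − Pplat)/V̇ = (26.5 − 16.0) / 0.6667 = 10.5/0.6667 = 15.749 cmH2O·s/L.
C = Vt/(Pplat − PEEP) = 486.69 / (16.0 − 7) = 486.69/9.0 = 54.077 mL/cmH2O.
τ = R × C = 15.749 × 0.05408 L/cmH2O = 0.8517 s.
t = −τ·ln(1 − 0.97) = −0.8517·ln(0.03) = 2.987 s.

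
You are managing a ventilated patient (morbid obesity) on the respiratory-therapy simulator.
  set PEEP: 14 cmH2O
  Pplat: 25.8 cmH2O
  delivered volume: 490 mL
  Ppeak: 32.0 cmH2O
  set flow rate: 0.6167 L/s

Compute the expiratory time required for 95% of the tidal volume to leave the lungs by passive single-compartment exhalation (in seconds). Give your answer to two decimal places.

1.25

R = (PIP − Pplat)/V̇ = (32.0 − 25.8) / 0.6167 = 6.2/0.6167 = 10.054 cmH2O·s/L.
C = Vt/(Pplat − PEEP) = 490.0 / (25.8 − 14) = 490.0/11.8 = 41.525 mL/cmH2O.
τ = R × C = 10.054 × 0.04153 L/cmH2O = 0.4175 s.
t = −τ·ln(1 − 0.95) = −0.4175·ln(0.05) = 1.251 s.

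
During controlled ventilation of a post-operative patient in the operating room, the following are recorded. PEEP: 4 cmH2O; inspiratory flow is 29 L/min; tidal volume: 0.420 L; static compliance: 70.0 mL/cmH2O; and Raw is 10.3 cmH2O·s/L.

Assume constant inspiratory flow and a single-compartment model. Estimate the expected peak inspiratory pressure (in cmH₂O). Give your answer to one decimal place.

15.0

Flow: 29 L/min ÷ 60 = 0.4833 L/s.
Equation of motion (constant flow): PIP = Vt/C + R·V̇ + PEEP.
PIP = 420/70.0 + 10.3×0.4833 + 4 = 6.0 + 4.978 + 4 = 14.978 cmH2O.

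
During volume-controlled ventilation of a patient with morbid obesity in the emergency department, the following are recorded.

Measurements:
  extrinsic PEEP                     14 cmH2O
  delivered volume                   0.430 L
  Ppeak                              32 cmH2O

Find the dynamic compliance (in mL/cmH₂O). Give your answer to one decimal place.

23.9

Dynamic compliance = Vt / (PIP − PEEP) = 430 / (32 − 14) = 430 / 18.0 = 23.889 mL/cmH2O.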